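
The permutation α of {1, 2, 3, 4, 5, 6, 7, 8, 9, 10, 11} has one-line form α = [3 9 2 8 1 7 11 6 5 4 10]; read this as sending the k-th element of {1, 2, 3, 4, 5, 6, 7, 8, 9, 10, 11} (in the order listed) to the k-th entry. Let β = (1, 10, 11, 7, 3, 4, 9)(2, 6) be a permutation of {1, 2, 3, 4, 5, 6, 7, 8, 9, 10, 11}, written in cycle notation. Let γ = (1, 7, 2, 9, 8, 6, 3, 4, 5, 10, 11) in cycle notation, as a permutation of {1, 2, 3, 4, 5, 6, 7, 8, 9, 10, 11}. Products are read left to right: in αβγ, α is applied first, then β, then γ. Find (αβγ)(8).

9

(αβγ)(8) = γ(β(α(8))). α(8) = 6, then β(6) = 2, then γ(2) = 9, so the result is 9.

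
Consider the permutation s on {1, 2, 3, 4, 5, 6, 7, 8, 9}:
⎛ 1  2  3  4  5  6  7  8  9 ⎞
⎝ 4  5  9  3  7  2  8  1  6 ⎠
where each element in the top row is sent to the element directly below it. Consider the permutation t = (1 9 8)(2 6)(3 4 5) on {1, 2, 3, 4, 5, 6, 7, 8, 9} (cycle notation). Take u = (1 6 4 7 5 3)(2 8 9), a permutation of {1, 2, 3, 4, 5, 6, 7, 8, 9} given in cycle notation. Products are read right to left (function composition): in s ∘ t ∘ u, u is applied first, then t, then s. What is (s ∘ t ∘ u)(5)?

3

Apply the permutations in order: u(5) = 3, then t(3) = 4, then s(4) = 3. So (s ∘ t ∘ u)(5) = 3.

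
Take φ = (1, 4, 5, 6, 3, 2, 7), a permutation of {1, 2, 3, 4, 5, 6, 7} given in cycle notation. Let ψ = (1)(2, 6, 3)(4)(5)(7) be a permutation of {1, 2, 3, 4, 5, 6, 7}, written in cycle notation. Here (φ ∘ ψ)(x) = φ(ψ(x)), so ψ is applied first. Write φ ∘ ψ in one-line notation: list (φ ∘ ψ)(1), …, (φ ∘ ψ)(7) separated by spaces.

(φ ∘ ψ)(x) = φ(ψ(x)). Computing each image: φ(ψ(1)) = φ(1) = 4, φ(ψ(2)) = φ(6) = 3, φ(ψ(3)) = φ(2) = 7, φ(ψ(4)) = φ(4) = 5, φ(ψ(5)) = φ(5) = 6, φ(ψ(6)) = φ(3) = 2, φ(ψ(7)) = φ(7) = 1.
Hence φ ∘ ψ = [4 3 7 5 6 2 1].

4 3 7 5 6 2 1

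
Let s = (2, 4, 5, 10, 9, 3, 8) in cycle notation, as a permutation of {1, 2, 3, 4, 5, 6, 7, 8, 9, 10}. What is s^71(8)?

2

8 lies in the 7-cycle (2, 4, 5, 10, 9, 3, 8).
Since the cycle has length 7, s^71 acts on it the same as s^1 (71 mod 7 = 1).
Stepping 1 place around the cycle: 8 → 2.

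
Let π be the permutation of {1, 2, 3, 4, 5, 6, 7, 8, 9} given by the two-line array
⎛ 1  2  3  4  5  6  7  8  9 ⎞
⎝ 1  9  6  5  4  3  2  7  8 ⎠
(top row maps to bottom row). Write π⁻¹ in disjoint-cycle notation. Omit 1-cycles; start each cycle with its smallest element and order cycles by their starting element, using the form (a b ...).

The cycle decomposition of π is (2 9 8 7)(3 6)(4 5).
Reversing each cycle (and rotating so the smallest element leads) gives π⁻¹ = (2 7 8 9)(3 6)(4 5).

(2 7 8 9)(3 6)(4 5)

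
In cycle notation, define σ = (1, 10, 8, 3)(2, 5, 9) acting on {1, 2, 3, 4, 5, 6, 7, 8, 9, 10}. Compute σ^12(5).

5

5 lies in the 3-cycle (2, 5, 9).
Since the cycle has length 3, σ^12 acts on it the same as σ^0 (12 mod 3 = 0).
So σ^12(5) = 5.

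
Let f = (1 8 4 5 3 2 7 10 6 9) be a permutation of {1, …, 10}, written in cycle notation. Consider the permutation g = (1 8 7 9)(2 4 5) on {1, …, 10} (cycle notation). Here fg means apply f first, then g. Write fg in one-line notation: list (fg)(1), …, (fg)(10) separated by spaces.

7 9 4 2 3 1 10 5 8 6

For each element, apply f then g: 1 → 8 → 7; 2 → 7 → 9; 3 → 2 → 4; 4 → 5 → 2; 5 → 3 → 3; 6 → 9 → 1; 7 → 10 → 10; 8 → 4 → 5; 9 → 1 → 8; 10 → 6 → 6.
So fg in one-line form is 7 9 4 2 3 1 10 5 8 6.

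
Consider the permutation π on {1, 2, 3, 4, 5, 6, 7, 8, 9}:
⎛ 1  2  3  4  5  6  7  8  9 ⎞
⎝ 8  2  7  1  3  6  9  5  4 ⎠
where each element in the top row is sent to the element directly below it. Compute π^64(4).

1

Tracing 4 → 1 → … returns to 4 after 7 steps, so 4 lies in a 7-cycle (1 8 5 3 7 9 4).
On a 7-cycle, π^7 is the identity, so π^64 = π^1 there (64 ≡ 1 mod 7).
Advancing 1 step from 4: 4 → 1.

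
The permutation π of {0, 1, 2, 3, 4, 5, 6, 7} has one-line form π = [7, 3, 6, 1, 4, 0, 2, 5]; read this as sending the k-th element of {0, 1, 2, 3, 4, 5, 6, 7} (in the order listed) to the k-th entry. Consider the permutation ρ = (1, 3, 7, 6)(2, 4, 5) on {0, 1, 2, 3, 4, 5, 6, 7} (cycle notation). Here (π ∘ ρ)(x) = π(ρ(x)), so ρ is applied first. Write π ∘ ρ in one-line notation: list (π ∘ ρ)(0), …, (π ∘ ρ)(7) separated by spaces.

(π ∘ ρ)(x) = π(ρ(x)). Computing each image: π(ρ(0)) = π(0) = 7, π(ρ(1)) = π(3) = 1, π(ρ(2)) = π(4) = 4, π(ρ(3)) = π(7) = 5, π(ρ(4)) = π(5) = 0, π(ρ(5)) = π(2) = 6, π(ρ(6)) = π(1) = 3, π(ρ(7)) = π(6) = 2.
Hence π ∘ ρ = [7 1 4 5 0 6 3 2].

7 1 4 5 0 6 3 2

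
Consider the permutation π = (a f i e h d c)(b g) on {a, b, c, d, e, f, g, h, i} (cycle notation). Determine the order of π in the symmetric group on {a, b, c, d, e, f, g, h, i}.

The disjoint cycles have lengths 7, 2.
The order of π is the least common multiple of its cycle lengths: lcm(7, 2) = 14.

14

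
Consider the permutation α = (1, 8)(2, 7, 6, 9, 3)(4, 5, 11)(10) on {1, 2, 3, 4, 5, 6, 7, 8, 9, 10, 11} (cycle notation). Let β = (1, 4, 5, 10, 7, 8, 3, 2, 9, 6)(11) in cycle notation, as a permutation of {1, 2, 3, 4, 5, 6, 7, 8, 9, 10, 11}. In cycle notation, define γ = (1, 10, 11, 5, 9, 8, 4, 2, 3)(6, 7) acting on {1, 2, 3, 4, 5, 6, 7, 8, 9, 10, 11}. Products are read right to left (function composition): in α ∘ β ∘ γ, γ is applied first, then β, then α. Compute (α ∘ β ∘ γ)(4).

(α ∘ β ∘ γ)(4) = α(β(γ(4))). γ(4) = 2, then β(2) = 9, then α(9) = 3, so the result is 3.

3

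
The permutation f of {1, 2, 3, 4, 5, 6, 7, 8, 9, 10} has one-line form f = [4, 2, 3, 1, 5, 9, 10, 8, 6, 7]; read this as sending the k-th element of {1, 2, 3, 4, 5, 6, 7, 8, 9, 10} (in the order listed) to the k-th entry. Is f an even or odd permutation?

odd

In disjoint-cycle form the cycle lengths are 2, 2, 2, 1, 1, 1, 1.
A cycle is odd iff its length is even; f has 3 even-length cycles, so sgn(f) = (−1)^3 and f is odd.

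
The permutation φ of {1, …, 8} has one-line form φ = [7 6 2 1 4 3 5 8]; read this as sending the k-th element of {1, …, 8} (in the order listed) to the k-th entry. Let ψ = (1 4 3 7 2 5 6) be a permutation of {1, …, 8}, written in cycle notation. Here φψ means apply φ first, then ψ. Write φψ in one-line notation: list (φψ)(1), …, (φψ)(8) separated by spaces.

(φψ)(x) = ψ(φ(x)). Computing each image: ψ(φ(1)) = ψ(7) = 2, ψ(φ(2)) = ψ(6) = 1, ψ(φ(3)) = ψ(2) = 5, ψ(φ(4)) = ψ(1) = 4, ψ(φ(5)) = ψ(4) = 3, ψ(φ(6)) = ψ(3) = 7, ψ(φ(7)) = ψ(5) = 6, ψ(φ(8)) = ψ(8) = 8.
Hence φψ = [2 1 5 4 3 7 6 8].

2 1 5 4 3 7 6 8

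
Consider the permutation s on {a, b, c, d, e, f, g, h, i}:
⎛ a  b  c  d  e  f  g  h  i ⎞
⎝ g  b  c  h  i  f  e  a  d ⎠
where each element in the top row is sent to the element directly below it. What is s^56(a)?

Tracing a → g → … returns to a after 6 steps, so a lies in a 6-cycle (a, g, e, i, d, h).
Powers repeat with period 6 on this cycle, and 56 mod 6 = 2, so s^56(a) = s^2(a).
Stepping 2 places around the cycle: a → g → e.

e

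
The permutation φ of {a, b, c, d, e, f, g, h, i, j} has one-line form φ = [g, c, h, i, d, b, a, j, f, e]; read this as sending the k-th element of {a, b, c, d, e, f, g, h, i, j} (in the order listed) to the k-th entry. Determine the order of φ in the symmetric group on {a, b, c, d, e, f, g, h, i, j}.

8

Decomposing into disjoint cycles gives cycle lengths 8, 2.
The order is lcm(8, 2) = 8.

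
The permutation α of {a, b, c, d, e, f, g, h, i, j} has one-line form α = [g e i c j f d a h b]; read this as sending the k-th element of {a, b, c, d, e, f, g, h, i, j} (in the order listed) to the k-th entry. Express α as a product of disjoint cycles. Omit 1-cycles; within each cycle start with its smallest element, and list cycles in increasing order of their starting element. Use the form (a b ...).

(a g d c i h)(b e j)

Start at a and follow images: a → g → d → c → i → h → a, giving the cycle (a g d c i h).
Continuing from each remaining unvisited element yields (a g d c i h)(b e j).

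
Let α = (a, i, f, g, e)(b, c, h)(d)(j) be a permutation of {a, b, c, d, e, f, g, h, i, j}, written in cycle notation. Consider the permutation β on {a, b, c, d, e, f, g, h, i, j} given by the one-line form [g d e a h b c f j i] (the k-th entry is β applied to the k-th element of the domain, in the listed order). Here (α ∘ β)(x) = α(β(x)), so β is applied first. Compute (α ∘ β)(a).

First apply β: β(a) = g, then α(g) = e. Thus (α ∘ β)(a) = e.

e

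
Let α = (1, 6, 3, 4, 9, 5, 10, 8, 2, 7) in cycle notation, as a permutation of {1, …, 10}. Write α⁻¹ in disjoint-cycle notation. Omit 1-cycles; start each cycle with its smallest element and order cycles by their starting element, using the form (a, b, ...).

(1, 7, 2, 8, 10, 5, 9, 4, 3, 6)

The inverse reverses each cycle.
Reversing each cycle of α and rotating so the smallest element leads gives (1, 7, 2, 8, 10, 5, 9, 4, 3, 6).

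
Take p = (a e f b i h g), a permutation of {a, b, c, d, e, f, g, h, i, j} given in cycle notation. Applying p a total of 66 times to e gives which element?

e lies in the 7-cycle (a e f b i h g).
Since the cycle has length 7, p^66 acts on it the same as p^3 (66 mod 7 = 3).
Advancing 3 steps from e: e → f → b → i.

i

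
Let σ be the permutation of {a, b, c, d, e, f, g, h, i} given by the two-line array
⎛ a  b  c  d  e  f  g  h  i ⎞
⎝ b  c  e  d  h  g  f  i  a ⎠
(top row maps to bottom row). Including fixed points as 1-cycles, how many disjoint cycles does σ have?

3

The cycle decomposition is (a, b, c, e, h, i)(d)(f, g), which has 3 cycles (counting 1-cycles).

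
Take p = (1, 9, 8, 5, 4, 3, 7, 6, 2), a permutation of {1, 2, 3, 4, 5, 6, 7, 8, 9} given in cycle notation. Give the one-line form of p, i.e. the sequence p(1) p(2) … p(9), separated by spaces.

Each element maps to the next entry in its cycle (wrapping to the front): 1→9, 2→1, 3→7, 4→3, 5→4, 6→2, 7→6, 8→5, 9→8.
So the one-line form is 9 1 7 3 4 2 6 5 8.

9 1 7 3 4 2 6 5 8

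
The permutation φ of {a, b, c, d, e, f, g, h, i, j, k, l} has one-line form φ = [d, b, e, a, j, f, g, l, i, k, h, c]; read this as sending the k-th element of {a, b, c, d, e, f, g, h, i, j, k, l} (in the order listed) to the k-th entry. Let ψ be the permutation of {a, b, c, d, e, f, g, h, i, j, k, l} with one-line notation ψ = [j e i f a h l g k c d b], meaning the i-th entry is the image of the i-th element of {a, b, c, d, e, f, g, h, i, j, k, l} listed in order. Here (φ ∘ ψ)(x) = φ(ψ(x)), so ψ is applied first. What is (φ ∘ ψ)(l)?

ψ(l) = b, then φ(b) = b; composing gives (φ ∘ ψ)(l) = b.

b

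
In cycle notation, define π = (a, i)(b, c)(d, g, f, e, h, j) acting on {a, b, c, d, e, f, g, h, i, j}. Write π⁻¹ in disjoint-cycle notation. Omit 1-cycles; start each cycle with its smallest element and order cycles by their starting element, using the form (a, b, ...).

The inverse reverses each cycle.
After reversing and putting each cycle's least element first, π⁻¹ = (a, i)(b, c)(d, j, h, e, f, g).

(a, i)(b, c)(d, j, h, e, f, g)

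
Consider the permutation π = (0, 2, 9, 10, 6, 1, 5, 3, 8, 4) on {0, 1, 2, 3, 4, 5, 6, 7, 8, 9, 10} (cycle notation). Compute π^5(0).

0 lies in the 10-cycle (0, 2, 9, 10, 6, 1, 5, 3, 8, 4).
Stepping 5 places around the cycle: 0 → 2 → 9 → 10 → 6 → 1.

1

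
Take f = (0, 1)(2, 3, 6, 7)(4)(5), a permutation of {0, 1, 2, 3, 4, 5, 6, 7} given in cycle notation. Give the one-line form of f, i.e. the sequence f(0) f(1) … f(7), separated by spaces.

Reading each image from the cycles: 0→1, 1→0, 2→3, 3→6, 4→4, 5→5, 6→7, 7→2.
Listing these in domain order gives 1 0 3 6 4 5 7 2.

1 0 3 6 4 5 7 2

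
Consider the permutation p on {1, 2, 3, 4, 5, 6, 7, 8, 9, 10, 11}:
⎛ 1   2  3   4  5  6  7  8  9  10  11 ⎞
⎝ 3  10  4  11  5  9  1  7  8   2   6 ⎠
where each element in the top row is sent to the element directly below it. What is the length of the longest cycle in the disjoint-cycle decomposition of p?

8

Decomposing into disjoint cycles gives (1 3 4 11 6 9 8 7)(2 10); the longest has length 8.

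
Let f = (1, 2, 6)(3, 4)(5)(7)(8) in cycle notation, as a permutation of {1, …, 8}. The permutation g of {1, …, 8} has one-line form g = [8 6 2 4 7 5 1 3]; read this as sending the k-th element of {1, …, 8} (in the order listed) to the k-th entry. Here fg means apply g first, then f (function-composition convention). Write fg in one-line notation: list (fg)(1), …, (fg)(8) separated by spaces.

For each element, apply g then f: 1 → 8 → 8; 2 → 6 → 1; 3 → 2 → 6; 4 → 4 → 3; 5 → 7 → 7; 6 → 5 → 5; 7 → 1 → 2; 8 → 3 → 4.
Collecting the images, fg = [8 1 6 3 7 5 2 4].

8 1 6 3 7 5 2 4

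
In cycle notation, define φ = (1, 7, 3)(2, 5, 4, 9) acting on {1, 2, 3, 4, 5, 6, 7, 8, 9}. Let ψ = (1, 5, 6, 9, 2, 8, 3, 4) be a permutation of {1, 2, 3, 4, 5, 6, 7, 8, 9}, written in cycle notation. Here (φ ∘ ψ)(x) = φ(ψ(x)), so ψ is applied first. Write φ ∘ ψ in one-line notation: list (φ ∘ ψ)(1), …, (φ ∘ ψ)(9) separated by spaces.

4 8 9 7 6 2 3 1 5

(φ ∘ ψ)(x) = φ(ψ(x)). Computing each image: φ(ψ(1)) = φ(5) = 4, φ(ψ(2)) = φ(8) = 8, φ(ψ(3)) = φ(4) = 9, φ(ψ(4)) = φ(1) = 7, φ(ψ(5)) = φ(6) = 6, φ(ψ(6)) = φ(9) = 2, φ(ψ(7)) = φ(7) = 3, φ(ψ(8)) = φ(3) = 1, φ(ψ(9)) = φ(2) = 5.
Hence φ ∘ ψ = [4 8 9 7 6 2 3 1 5].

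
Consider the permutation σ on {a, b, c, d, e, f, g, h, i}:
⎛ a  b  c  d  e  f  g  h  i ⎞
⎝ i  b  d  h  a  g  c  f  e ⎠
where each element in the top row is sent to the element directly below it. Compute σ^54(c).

Tracing c → d → … returns to c after 5 steps, so c lies in a 5-cycle (c, d, h, f, g).
Powers repeat with period 5 on this cycle, and 54 mod 5 = 4, so σ^54(c) = σ^4(c).
Advancing 4 steps from c: c → d → h → f → g.

g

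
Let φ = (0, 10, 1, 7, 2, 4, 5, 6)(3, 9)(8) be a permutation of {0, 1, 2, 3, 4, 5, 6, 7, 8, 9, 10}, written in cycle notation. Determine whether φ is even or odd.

The cycle lengths are 8, 2, 1.
A cycle is odd iff its length is even; φ has 2 even-length cycles, so sgn(φ) = (−1)^2 and φ is even.

even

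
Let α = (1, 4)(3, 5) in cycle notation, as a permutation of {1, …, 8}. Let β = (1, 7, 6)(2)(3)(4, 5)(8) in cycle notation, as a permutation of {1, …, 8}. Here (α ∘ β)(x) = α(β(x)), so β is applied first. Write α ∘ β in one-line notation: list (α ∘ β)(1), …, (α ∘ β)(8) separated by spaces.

Chase each element through β then α: 1 → 7 → 7; 2 → 2 → 2; 3 → 3 → 5; 4 → 5 → 3; 5 → 4 → 1; 6 → 1 → 4; 7 → 6 → 6; 8 → 8 → 8.
So α ∘ β in one-line form is 7 2 5 3 1 4 6 8.

7 2 5 3 1 4 6 8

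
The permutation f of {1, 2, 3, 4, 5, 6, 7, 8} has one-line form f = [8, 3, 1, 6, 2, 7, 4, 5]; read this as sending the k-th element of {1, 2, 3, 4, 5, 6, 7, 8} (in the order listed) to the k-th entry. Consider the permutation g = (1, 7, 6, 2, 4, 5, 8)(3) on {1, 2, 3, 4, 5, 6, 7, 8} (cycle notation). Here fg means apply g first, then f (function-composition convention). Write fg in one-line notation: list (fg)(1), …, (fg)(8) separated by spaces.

4 6 1 2 5 3 7 8

Chase each element through g then f: 1 → 7 → 4; 2 → 4 → 6; 3 → 3 → 1; 4 → 5 → 2; 5 → 8 → 5; 6 → 2 → 3; 7 → 6 → 7; 8 → 1 → 8.
Collecting the images, fg = [4 6 1 2 5 3 7 8].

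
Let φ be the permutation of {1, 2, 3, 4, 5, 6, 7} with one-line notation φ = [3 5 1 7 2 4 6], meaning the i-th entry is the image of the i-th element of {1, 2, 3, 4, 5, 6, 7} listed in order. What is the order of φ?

Decomposing into disjoint cycles gives cycle lengths 3, 2, 2.
The order of φ is the least common multiple of its cycle lengths: lcm(3, 2, 2) = 6.

6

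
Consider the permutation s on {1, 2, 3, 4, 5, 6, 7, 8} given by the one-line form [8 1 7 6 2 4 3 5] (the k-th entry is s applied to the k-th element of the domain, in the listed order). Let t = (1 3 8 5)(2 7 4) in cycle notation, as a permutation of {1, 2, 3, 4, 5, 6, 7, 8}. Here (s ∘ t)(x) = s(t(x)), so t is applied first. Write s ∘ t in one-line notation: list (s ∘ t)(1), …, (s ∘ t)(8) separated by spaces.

7 3 5 1 8 4 6 2

Chase each element through t then s: 1 → 3 → 7; 2 → 7 → 3; 3 → 8 → 5; 4 → 2 → 1; 5 → 1 → 8; 6 → 6 → 4; 7 → 4 → 6; 8 → 5 → 2.
Collecting the images, s ∘ t = [7 3 5 1 8 4 6 2].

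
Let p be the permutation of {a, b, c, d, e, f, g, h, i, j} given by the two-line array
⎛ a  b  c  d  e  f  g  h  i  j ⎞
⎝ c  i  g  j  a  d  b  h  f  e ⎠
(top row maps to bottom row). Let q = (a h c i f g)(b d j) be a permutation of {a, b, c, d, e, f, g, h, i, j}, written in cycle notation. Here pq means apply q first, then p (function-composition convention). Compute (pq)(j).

q(j) = b, then p(b) = i; composing gives (pq)(j) = i.

i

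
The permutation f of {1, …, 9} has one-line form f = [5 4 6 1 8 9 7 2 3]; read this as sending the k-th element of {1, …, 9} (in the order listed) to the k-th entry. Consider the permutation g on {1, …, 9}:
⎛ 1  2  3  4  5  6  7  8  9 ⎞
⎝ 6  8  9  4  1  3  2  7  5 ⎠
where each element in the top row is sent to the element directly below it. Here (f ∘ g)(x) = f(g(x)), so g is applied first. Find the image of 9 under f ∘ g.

(f ∘ g)(9) = f(g(9)). g(9) = 5, then f(5) = 8. So (f ∘ g)(9) = 8.

8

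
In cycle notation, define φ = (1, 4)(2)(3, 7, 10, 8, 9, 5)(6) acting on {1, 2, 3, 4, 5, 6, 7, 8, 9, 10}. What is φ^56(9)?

3

9 lies in the 6-cycle (3, 7, 10, 8, 9, 5).
On a 6-cycle, φ^6 is the identity, so φ^56 = φ^2 there (56 ≡ 2 mod 6).
Advancing 2 steps from 9: 9 → 5 → 3.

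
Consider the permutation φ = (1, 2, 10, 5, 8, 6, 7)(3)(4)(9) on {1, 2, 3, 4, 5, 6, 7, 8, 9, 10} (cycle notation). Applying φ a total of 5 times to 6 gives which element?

5

6 lies in the 7-cycle (1, 2, 10, 5, 8, 6, 7).
Stepping 5 places around the cycle: 6 → 7 → 1 → 2 → 10 → 5.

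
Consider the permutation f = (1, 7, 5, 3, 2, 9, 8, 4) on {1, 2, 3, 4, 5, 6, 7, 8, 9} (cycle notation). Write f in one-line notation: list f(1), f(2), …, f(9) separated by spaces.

7 9 2 1 3 6 5 4 8

Reading each image from the cycles: 1↦7, 2↦9, 3↦2, 4↦1, 5↦3, 6↦6, 7↦5, 8↦4, 9↦8.
So the one-line form is 7 9 2 1 3 6 5 4 8.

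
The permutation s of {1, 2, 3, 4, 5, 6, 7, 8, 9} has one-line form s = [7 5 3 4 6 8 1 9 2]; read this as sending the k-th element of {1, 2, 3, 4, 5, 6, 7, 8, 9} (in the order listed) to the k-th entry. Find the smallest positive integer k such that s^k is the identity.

10

Writing s as disjoint cycles, the cycle lengths are 5, 2, 1, 1.
The order is lcm(5, 2) = 10.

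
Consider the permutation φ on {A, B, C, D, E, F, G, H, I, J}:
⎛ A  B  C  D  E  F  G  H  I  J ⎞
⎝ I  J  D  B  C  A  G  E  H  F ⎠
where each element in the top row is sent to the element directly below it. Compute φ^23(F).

C

Tracing F → A → … returns to F after 9 steps, so F lies in a 9-cycle (A I H E C D B J F).
On a 9-cycle, φ^9 is the identity, so φ^23 = φ^5 there (23 ≡ 5 mod 9).
Advancing 5 steps from F: F → A → I → H → E → C.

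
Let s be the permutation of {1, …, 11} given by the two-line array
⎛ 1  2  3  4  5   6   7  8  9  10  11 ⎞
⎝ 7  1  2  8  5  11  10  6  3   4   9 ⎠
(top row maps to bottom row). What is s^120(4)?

4

Tracing 4 → 8 → … returns to 4 after 10 steps, so 4 lies in a 10-cycle (1 7 10 4 8 6 11 9 3 2).
Since the cycle has length 10, s^120 acts on it the same as s^0 (120 mod 10 = 0).
So s^120(4) = 4.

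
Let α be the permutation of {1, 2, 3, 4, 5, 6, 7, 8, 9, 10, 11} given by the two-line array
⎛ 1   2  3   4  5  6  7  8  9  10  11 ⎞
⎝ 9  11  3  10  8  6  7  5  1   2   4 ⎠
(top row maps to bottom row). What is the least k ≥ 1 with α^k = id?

Writing α as disjoint cycles, the cycle lengths are 4, 2, 2, 1, 1, 1.
Since disjoint cycles commute, ord(α) = lcm(4, 2, 2) = 4.

4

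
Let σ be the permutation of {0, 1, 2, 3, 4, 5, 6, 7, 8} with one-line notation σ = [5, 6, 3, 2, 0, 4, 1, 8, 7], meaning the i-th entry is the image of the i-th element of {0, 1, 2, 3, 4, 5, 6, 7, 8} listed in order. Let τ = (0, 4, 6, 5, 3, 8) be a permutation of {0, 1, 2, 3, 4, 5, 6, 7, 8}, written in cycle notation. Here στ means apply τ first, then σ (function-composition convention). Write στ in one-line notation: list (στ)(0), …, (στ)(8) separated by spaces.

0 6 3 7 1 2 4 8 5

For each element, apply τ then σ: 0 → 4 → 0; 1 → 1 → 6; 2 → 2 → 3; 3 → 8 → 7; 4 → 6 → 1; 5 → 3 → 2; 6 → 5 → 4; 7 → 7 → 8; 8 → 0 → 5.
So στ in one-line form is 0 6 3 7 1 2 4 8 5.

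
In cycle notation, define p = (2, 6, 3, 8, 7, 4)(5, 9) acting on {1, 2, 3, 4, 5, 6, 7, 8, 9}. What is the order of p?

The disjoint cycles have lengths 6, 2, 1.
The order of p is the least common multiple of its cycle lengths: lcm(6, 2) = 6.

6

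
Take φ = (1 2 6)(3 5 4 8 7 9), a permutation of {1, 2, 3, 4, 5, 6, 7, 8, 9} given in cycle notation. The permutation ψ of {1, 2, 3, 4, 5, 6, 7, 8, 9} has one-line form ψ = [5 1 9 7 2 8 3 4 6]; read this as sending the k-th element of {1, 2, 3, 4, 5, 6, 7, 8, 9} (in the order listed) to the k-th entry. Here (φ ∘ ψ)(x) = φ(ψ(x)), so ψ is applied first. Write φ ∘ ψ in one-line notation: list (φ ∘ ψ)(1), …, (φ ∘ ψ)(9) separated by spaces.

4 2 3 9 6 7 5 8 1

(φ ∘ ψ)(x) = φ(ψ(x)). Computing each image: φ(ψ(1)) = φ(5) = 4, φ(ψ(2)) = φ(1) = 2, φ(ψ(3)) = φ(9) = 3, φ(ψ(4)) = φ(7) = 9, φ(ψ(5)) = φ(2) = 6, φ(ψ(6)) = φ(8) = 7, φ(ψ(7)) = φ(3) = 5, φ(ψ(8)) = φ(4) = 8, φ(ψ(9)) = φ(6) = 1.
Hence φ ∘ ψ = [4 2 3 9 6 7 5 8 1].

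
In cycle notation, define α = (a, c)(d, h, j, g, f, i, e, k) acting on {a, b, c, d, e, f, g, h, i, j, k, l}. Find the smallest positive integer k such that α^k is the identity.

8

The disjoint cycles have lengths 8, 2, 1, 1.
Since disjoint cycles commute, ord(α) = lcm(8, 2) = 8.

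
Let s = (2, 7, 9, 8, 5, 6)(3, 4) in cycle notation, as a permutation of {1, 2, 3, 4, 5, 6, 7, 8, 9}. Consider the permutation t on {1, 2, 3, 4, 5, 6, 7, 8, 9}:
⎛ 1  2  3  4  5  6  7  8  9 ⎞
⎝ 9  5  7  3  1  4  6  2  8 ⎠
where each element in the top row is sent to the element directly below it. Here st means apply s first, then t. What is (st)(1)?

9

First apply s: s(1) = 1, then t(1) = 9. Thus (st)(1) = 9.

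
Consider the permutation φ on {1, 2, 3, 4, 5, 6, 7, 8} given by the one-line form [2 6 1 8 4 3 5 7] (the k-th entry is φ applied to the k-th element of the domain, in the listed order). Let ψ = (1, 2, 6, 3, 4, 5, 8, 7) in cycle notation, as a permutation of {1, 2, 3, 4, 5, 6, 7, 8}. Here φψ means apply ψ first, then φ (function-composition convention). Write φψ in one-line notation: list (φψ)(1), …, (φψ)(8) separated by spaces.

Chase each element through ψ then φ: 1 → 2 → 6; 2 → 6 → 3; 3 → 4 → 8; 4 → 5 → 4; 5 → 8 → 7; 6 → 3 → 1; 7 → 1 → 2; 8 → 7 → 5.
Collecting the images, φψ = [6 3 8 4 7 1 2 5].

6 3 8 4 7 1 2 5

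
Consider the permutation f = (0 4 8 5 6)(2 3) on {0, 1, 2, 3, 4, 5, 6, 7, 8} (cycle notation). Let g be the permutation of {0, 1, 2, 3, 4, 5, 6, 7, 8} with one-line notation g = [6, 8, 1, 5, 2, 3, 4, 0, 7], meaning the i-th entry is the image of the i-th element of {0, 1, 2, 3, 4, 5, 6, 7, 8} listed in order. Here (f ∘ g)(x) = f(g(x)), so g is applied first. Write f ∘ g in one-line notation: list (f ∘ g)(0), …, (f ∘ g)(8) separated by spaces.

For each element, apply g then f: 0 → 6 → 0; 1 → 8 → 5; 2 → 1 → 1; 3 → 5 → 6; 4 → 2 → 3; 5 → 3 → 2; 6 → 4 → 8; 7 → 0 → 4; 8 → 7 → 7.
Collecting the images, f ∘ g = [0 5 1 6 3 2 8 4 7].

0 5 1 6 3 2 8 4 7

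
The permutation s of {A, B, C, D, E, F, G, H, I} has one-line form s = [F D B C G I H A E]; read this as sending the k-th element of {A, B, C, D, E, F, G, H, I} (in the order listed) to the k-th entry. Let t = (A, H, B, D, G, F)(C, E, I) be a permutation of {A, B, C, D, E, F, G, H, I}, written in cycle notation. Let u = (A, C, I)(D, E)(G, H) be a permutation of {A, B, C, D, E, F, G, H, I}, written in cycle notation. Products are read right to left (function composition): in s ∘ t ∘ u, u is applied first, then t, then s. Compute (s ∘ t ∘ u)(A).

G

Apply the permutations in order: u(A) = C, then t(C) = E, then s(E) = G. So (s ∘ t ∘ u)(A) = G.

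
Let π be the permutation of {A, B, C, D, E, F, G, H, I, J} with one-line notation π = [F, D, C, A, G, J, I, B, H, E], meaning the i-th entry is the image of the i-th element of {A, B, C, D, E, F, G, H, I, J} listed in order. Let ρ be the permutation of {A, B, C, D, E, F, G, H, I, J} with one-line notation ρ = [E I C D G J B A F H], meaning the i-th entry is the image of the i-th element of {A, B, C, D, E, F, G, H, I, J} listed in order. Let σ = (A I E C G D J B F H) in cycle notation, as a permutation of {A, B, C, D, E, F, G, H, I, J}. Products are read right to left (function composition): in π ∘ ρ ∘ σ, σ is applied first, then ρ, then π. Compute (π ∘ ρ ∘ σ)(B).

Chase B: σ(B) = F; ρ(F) = J; π(J) = E. Hence (π ∘ ρ ∘ σ)(B) = E.

E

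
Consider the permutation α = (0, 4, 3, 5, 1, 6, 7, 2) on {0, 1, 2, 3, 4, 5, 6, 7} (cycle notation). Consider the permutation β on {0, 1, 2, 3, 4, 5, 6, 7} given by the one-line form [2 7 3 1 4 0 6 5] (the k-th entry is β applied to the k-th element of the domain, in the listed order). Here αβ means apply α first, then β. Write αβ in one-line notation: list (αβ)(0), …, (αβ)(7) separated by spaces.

For each element, apply α then β: 0 → 4 → 4; 1 → 6 → 6; 2 → 0 → 2; 3 → 5 → 0; 4 → 3 → 1; 5 → 1 → 7; 6 → 7 → 5; 7 → 2 → 3.
Collecting the images, αβ = [4 6 2 0 1 7 5 3].

4 6 2 0 1 7 5 3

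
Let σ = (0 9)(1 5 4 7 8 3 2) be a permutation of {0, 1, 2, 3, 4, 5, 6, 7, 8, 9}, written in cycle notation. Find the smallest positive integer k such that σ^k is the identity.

14

The cycle type of σ is (7, 2, 1).
Since disjoint cycles commute, ord(σ) = lcm(7, 2) = 14.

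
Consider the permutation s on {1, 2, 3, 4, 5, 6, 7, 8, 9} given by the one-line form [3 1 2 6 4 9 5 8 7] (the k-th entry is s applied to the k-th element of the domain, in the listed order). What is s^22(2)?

Tracing 2 → 1 → … returns to 2 after 3 steps, so 2 lies in a 3-cycle (1, 3, 2).
On a 3-cycle, s^3 is the identity, so s^22 = s^1 there (22 ≡ 1 mod 3).
Advancing 1 step from 2: 2 → 1.

1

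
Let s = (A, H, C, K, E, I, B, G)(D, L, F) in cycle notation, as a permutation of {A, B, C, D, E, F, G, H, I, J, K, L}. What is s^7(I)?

I lies in the 8-cycle (A, H, C, K, E, I, B, G).
Advancing 7 steps from I: I → B → G → A → H → C → K → E.

E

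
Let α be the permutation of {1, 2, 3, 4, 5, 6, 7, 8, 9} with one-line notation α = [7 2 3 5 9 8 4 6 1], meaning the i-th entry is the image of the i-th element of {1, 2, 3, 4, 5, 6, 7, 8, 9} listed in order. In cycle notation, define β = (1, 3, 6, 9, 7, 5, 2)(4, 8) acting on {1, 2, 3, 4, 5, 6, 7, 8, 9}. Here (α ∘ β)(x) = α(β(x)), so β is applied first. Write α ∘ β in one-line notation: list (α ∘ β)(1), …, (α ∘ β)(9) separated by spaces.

3 7 8 6 2 1 9 5 4

(α ∘ β)(x) = α(β(x)). Computing each image: α(β(1)) = α(3) = 3, α(β(2)) = α(1) = 7, α(β(3)) = α(6) = 8, α(β(4)) = α(8) = 6, α(β(5)) = α(2) = 2, α(β(6)) = α(9) = 1, α(β(7)) = α(5) = 9, α(β(8)) = α(4) = 5, α(β(9)) = α(7) = 4.
Hence α ∘ β = [3 7 8 6 2 1 9 5 4].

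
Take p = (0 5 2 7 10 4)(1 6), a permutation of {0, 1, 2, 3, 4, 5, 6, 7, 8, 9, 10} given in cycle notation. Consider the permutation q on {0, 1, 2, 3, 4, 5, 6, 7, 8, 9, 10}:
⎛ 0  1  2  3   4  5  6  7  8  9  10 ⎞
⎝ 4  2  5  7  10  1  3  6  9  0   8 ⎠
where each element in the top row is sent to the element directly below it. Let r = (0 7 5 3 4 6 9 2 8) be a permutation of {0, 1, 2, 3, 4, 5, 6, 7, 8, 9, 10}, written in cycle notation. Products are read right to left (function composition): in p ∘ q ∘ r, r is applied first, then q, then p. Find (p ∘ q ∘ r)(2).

9

Chase 2: r(2) = 8; q(8) = 9; p(9) = 9. Hence (p ∘ q ∘ r)(2) = 9.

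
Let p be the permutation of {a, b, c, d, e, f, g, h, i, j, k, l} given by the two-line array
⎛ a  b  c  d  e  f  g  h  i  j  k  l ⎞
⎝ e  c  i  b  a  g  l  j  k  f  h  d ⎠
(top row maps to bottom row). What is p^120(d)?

Tracing d → b → … returns to d after 10 steps, so d lies in a 10-cycle (b c i k h j f g l d).
Since the cycle has length 10, p^120 acts on it the same as p^0 (120 mod 10 = 0).
So p^120(d) = d.

d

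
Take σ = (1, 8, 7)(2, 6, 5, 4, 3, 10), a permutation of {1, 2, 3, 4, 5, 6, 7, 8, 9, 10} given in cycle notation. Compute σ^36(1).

1 lies in the 3-cycle (1, 8, 7).
Powers repeat with period 3 on this cycle, and 36 mod 3 = 0, so σ^36(1) = σ^0(1).
So σ^36(1) = 1.

1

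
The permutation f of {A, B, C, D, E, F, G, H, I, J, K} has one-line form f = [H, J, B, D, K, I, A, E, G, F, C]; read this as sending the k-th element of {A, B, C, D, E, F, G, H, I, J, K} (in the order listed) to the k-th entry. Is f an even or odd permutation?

odd

In disjoint-cycle form the cycle lengths are 10, 1.
A cycle is odd iff its length is even; f has 1 even-length cycle, so sgn(f) = (−1)^1 and f is odd.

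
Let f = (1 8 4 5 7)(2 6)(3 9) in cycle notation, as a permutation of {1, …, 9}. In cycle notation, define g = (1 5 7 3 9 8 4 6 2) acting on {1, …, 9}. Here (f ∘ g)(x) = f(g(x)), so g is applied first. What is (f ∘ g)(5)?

1

(f ∘ g)(5) = f(g(5)). g(5) = 7, then f(7) = 1. So (f ∘ g)(5) = 1.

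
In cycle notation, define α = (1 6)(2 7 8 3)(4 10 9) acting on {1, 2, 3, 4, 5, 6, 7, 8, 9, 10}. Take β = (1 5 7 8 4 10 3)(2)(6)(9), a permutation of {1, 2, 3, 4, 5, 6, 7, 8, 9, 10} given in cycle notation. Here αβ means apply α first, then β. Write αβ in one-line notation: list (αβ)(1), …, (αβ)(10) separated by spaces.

6 8 2 3 7 5 4 1 10 9

Chase each element through α then β: 1 → 6 → 6; 2 → 7 → 8; 3 → 2 → 2; 4 → 10 → 3; 5 → 5 → 7; 6 → 1 → 5; 7 → 8 → 4; 8 → 3 → 1; 9 → 4 → 10; 10 → 9 → 9.
Collecting the images, αβ = [6 8 2 3 7 5 4 1 10 9].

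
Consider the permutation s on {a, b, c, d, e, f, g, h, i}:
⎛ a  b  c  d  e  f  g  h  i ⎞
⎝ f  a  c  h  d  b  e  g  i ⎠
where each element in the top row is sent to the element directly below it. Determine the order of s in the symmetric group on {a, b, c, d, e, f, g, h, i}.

12

Decomposing into disjoint cycles gives cycle lengths 4, 3, 1, 1.
Since disjoint cycles commute, ord(s) = lcm(4, 3) = 12.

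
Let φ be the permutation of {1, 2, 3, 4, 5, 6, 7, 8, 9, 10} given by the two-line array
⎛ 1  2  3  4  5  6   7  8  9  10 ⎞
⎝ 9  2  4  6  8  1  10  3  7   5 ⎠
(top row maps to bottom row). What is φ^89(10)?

Tracing 10 → 5 → … returns to 10 after 9 steps, so 10 lies in a 9-cycle (1 9 7 10 5 8 3 4 6).
On a 9-cycle, φ^9 is the identity, so φ^89 = φ^8 there (89 ≡ 8 mod 9).
Stepping 8 places around the cycle: 10 → 5 → 8 → 3 → 4 → 6 → 1 → 9 → 7.

7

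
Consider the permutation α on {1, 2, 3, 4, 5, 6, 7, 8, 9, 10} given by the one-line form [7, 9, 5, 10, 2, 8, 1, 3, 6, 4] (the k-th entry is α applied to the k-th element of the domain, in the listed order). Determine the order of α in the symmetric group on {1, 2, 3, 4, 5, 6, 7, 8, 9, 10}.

6

Decomposing into disjoint cycles gives cycle lengths 6, 2, 2.
The order of α is the least common multiple of its cycle lengths: lcm(6, 2, 2) = 6.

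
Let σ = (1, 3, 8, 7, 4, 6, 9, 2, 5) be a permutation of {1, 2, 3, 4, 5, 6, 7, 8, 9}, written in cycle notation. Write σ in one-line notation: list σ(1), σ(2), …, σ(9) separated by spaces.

Each element maps to the next entry in its cycle (wrapping to the front): 1↦3, 2↦5, 3↦8, 4↦6, 5↦1, 6↦9, 7↦4, 8↦7, 9↦2.
So the one-line form is 3 5 8 6 1 9 4 7 2.

3 5 8 6 1 9 4 7 2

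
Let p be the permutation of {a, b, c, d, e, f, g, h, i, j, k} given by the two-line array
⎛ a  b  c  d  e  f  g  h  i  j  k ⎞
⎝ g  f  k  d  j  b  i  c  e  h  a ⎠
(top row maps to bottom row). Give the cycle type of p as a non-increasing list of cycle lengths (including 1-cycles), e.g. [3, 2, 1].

[8, 2, 1]

The disjoint cycles are (a, g, i, e, j, h, c, k)(b, f)(d), with lengths 8, 2, 1 in non-increasing order.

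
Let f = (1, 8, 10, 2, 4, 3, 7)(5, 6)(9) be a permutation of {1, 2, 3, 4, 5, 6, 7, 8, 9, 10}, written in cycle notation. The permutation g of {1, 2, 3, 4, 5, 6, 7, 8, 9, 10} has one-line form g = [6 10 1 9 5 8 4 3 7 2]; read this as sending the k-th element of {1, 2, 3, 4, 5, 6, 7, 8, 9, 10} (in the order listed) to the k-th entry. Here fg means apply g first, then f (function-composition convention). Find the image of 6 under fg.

First apply g: g(6) = 8, then f(8) = 10. Thus (fg)(6) = 10.

10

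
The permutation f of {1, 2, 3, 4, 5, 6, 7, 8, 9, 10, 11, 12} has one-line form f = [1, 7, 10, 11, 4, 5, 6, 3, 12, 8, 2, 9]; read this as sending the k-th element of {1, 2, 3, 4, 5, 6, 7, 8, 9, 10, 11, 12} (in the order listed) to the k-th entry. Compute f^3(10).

10

Tracing 10 → 8 → … returns to 10 after 3 steps, so 10 lies in a 3-cycle (3, 10, 8).
Powers repeat with period 3 on this cycle, and 3 mod 3 = 0, so f^3(10) = f^0(10).
So f^3(10) = 10.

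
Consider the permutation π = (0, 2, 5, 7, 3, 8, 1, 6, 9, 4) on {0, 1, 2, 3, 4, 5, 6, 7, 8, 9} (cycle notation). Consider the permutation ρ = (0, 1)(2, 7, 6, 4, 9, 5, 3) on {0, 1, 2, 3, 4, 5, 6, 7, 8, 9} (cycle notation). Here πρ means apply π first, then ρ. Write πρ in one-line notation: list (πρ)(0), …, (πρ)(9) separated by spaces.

7 4 3 8 1 6 5 2 0 9

For each element, apply π then ρ: 0 → 2 → 7; 1 → 6 → 4; 2 → 5 → 3; 3 → 8 → 8; 4 → 0 → 1; 5 → 7 → 6; 6 → 9 → 5; 7 → 3 → 2; 8 → 1 → 0; 9 → 4 → 9.
Collecting the images, πρ = [7 4 3 8 1 6 5 2 0 9].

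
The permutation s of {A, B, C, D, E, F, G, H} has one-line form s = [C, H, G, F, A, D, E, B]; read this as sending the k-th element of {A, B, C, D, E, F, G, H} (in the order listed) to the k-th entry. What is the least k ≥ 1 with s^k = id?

4

Writing s as disjoint cycles, the cycle lengths are 4, 2, 2.
The order of s is the least common multiple of its cycle lengths: lcm(4, 2, 2) = 4.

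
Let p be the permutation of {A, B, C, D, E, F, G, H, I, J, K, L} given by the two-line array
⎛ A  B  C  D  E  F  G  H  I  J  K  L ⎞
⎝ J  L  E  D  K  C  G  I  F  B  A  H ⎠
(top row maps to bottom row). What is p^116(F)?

B

Tracing F → C → … returns to F after 10 steps, so F lies in a 10-cycle (A, J, B, L, H, I, F, C, E, K).
Since the cycle has length 10, p^116 acts on it the same as p^6 (116 mod 10 = 6).
Advancing 6 steps from F: F → C → E → K → A → J → B.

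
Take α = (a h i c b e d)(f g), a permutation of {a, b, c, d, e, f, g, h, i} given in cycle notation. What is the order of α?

14

The disjoint cycles have lengths 7, 2.
The order is lcm(7, 2) = 14.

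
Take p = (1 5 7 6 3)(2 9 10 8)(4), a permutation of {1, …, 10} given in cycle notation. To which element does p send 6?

3

6 appears in (1 5 7 6 3); the next entry (wrapping around) is 3.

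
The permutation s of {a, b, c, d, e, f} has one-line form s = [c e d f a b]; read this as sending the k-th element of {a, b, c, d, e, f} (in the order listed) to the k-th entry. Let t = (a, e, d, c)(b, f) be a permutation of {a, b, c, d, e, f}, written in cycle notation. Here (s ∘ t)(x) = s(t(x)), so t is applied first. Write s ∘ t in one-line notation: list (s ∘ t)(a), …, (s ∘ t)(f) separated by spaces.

Chase each element through t then s: a → e → a; b → f → b; c → a → c; d → c → d; e → d → f; f → b → e.
So s ∘ t in one-line form is a b c d f e.

a b c d f e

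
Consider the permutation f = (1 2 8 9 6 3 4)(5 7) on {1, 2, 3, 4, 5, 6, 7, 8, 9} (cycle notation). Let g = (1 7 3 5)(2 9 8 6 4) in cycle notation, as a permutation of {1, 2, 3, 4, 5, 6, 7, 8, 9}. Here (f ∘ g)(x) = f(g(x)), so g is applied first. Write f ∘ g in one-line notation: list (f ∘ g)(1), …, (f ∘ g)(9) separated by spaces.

5 6 7 8 2 1 4 3 9

(f ∘ g)(x) = f(g(x)). Computing each image: f(g(1)) = f(7) = 5, f(g(2)) = f(9) = 6, f(g(3)) = f(5) = 7, f(g(4)) = f(2) = 8, f(g(5)) = f(1) = 2, f(g(6)) = f(4) = 1, f(g(7)) = f(3) = 4, f(g(8)) = f(6) = 3, f(g(9)) = f(8) = 9.
Hence f ∘ g = [5 6 7 8 2 1 4 3 9].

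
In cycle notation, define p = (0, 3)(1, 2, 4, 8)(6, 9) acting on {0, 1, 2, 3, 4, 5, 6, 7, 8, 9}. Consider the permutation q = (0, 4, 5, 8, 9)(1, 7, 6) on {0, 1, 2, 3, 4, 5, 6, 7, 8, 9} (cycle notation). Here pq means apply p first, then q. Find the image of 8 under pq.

(pq)(8) = q(p(8)). p(8) = 1, then q(1) = 7. So (pq)(8) = 7.

7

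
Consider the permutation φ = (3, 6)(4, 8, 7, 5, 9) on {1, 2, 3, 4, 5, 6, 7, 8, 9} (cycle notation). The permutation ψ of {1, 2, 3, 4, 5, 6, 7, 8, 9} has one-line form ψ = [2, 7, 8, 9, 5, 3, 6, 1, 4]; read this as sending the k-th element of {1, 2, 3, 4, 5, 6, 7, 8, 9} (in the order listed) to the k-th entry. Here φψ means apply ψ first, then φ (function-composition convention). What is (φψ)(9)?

First apply ψ: ψ(9) = 4, then φ(4) = 8. Thus (φψ)(9) = 8.

8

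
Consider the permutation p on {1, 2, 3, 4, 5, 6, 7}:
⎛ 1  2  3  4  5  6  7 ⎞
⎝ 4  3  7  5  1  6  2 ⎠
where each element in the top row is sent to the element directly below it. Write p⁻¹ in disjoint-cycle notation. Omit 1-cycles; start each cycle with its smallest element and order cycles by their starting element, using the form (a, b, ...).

First write p in disjoint cycles: (1, 4, 5)(2, 3, 7).
The inverse reverses every cycle; in canonical form, p⁻¹ = (1, 5, 4)(2, 7, 3).

(1, 5, 4)(2, 7, 3)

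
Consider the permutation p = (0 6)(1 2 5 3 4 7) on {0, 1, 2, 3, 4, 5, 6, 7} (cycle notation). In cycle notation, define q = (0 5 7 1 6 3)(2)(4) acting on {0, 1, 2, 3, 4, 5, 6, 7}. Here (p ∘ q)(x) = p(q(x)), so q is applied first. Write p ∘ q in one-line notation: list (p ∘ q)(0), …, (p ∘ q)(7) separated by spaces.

(p ∘ q)(x) = p(q(x)). Computing each image: p(q(0)) = p(5) = 3, p(q(1)) = p(6) = 0, p(q(2)) = p(2) = 5, p(q(3)) = p(0) = 6, p(q(4)) = p(4) = 7, p(q(5)) = p(7) = 1, p(q(6)) = p(3) = 4, p(q(7)) = p(1) = 2.
Hence p ∘ q = [3 0 5 6 7 1 4 2].

3 0 5 6 7 1 4 2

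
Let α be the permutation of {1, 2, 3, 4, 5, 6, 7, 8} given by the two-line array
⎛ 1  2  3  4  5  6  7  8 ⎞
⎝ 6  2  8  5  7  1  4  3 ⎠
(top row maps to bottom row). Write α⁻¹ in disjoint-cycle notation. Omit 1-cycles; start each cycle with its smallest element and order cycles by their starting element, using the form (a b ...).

The cycle decomposition of α is (1 6)(3 8)(4 5 7).
The inverse reverses every cycle; in canonical form, α⁻¹ = (1 6)(3 8)(4 7 5).

(1 6)(3 8)(4 7 5)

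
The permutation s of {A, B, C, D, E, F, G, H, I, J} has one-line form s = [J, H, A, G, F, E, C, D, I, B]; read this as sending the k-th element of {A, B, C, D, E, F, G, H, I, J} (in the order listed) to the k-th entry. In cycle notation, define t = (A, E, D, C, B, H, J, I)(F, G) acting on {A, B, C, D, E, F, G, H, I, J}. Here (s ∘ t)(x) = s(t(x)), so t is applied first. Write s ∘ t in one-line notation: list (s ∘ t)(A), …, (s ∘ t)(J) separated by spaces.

(s ∘ t)(x) = s(t(x)). Computing each image: s(t(A)) = s(E) = F, s(t(B)) = s(H) = D, s(t(C)) = s(B) = H, s(t(D)) = s(C) = A, s(t(E)) = s(D) = G, s(t(F)) = s(G) = C, s(t(G)) = s(F) = E, s(t(H)) = s(J) = B, s(t(I)) = s(A) = J, s(t(J)) = s(I) = I.
Hence s ∘ t = [F D H A G C E B J I].

F D H A G C E B J I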